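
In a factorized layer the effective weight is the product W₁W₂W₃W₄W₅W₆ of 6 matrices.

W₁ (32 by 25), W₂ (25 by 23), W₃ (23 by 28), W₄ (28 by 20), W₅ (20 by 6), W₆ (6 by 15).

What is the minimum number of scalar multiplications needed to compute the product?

Adjacent pairs: W₁W₂ = 32·25·23 = 18400; W₂W₃ = 25·23·28 = 16100; W₃W₄ = 23·28·20 = 12880; W₄W₅ = 28·20·6 = 3360; W₅W₆ = 20·6·15 = 1800.
Length 3: W₁..W₃: k=1: 0+16100+32·25·28=38500; k=2: 18400+0+32·23·28=39008 → min 38500 | W₂..W₄: k=2: 0+12880+25·23·20=24380; k=3: 16100+0+25·28·20=30100 → min 24380 | W₃..W₅: k=3: 0+3360+23·28·6=7224; k=4: 12880+0+23·20·6=15640 → min 7224 | W₄..W₆: k=4: 0+1800+28·20·15=10200; k=5: 3360+0+28·6·15=5880 → min 5880.
Length 4: W₁..W₄: k=1: 0+24380+32·25·20=40380; k=2: 18400+12880+32·23·20=46000; k=3: 38500+0+32·28·20=56420 → min 40380 | W₂..W₅: k=2: 0+7224+25·23·6=10674; k=3: 16100+3360+25·28·6=23660; k=4: 24380+0+25·20·6=27380 → min 10674 | W₃..W₆: k=3: 0+5880+23·28·15=15540; k=4: 12880+1800+23·20·15=21580; k=5: 7224+0+23·6·15=9294 → min 9294.
Length 5: W₁..W₅: k=1: 0+10674+32·25·6=15474; k=2: 18400+7224+32·23·6=30040; k=3: 38500+3360+32·28·6=47236; k=4: 40380+0+32·20·6=44220 → min 15474 | W₂..W₆: k=2: 0+9294+25·23·15=17919; k=3: 16100+5880+25·28·15=32480; k=4: 24380+1800+25·20·15=33680; k=5: 10674+0+25·6·15=12924 → min 12924.
Length 6: W₁..W₆: k=1: 0+12924+32·25·15=24924; k=2: 18400+9294+32·23·15=38734; k=3: 38500+5880+32·28·15=57820; k=4: 40380+1800+32·20·15=51780; k=5: 15474+0+32·6·15=18354 → min 18354.
Optimal order: ((W₁(W₂(W₃(W₄W₅))))W₆) with cost 18354.

18354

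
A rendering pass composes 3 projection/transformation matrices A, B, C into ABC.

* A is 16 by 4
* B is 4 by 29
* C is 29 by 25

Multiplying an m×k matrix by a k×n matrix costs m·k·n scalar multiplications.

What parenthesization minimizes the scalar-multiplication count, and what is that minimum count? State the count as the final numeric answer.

4500

(A(BC)): cost 4500.
((AB)C): cost 13456.
Optimal: (A(BC)) with cost 4500.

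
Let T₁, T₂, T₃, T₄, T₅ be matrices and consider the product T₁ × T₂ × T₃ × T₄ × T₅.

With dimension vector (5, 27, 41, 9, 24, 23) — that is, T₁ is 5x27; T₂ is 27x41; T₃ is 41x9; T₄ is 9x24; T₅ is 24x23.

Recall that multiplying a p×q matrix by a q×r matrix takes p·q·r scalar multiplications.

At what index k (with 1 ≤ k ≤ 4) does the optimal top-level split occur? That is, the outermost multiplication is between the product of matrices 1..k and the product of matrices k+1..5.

Adjacent pairs: T₁T₂ = 5·27·41 = 5535; T₂T₃ = 27·41·9 = 9963; T₃T₄ = 41·9·24 = 8856; T₄T₅ = 9·24·23 = 4968.
Length 3: T₁..T₃: k=1: 0+9963+5·27·9=11178; k=2: 5535+0+5·41·9=7380 → min 7380 | T₂..T₄: k=2: 0+8856+27·41·24=35424; k=3: 9963+0+27·9·24=15795 → min 15795 | T₃..T₅: k=3: 0+4968+41·9·23=13455; k=4: 8856+0+41·24·23=31488 → min 13455.
Length 4: T₁..T₄: k=1: 0+15795+5·27·24=19035; k=2: 5535+8856+5·41·24=19311; k=3: 7380+0+5·9·24=8460 → min 8460 | T₂..T₅: k=2: 0+13455+27·41·23=38916; k=3: 9963+4968+27·9·23=20520; k=4: 15795+0+27·24·23=30699 → min 20520.
Top-level splits: k=1: (T₁..T₁)·(T₂..T₅) → 0+20520+5·27·23 = 23625; k=2: (T₁..T₂)·(T₃..T₅) → 5535+13455+5·41·23 = 23705; k=3: (T₁..T₃)·(T₄..T₅) → 7380+4968+5·9·23 = 13383; k=4: (T₁..T₄)·(T₅..T₅) → 8460+0+5·24·23 = 11220.
Best split is after T₄, i.e. k = 4.

4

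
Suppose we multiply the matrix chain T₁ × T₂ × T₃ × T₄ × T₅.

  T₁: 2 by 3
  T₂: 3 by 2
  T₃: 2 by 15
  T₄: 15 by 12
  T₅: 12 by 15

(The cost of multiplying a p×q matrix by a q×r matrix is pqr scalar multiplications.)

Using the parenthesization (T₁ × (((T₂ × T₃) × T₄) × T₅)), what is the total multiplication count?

(T₂ × T₃): 3×2 by 2×15 → 3×15, cost 3·2·15 = 90
((T₂ × T₃) × T₄): 3×15 by 15×12 → 3×12, cost 3·15·12 = 540; cumulative 630
(((T₂ × T₃) × T₄) × T₅): 3×12 by 12×15 → 3×15, cost 3·12·15 = 540; cumulative 1170
(T₁ × (((T₂ × T₃) × T₄) × T₅)): 2×3 by 3×15 → 2×15, cost 2·3·15 = 90; cumulative 1260
Total: 1260 scalar multiplications.

1260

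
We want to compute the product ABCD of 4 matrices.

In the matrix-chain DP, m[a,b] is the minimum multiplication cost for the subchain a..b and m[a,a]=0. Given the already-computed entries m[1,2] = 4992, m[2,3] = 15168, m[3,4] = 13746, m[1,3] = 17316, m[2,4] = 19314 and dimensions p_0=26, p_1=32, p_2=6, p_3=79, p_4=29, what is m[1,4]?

m[1,4] = min over k∈[1,3] of m[1,k]+m[k+1,4]+p_{0}·p_k·p_{4}.
k=1: 0 + 19314 + 26·32·29 = 43442; k=2: 4992 + 13746 + 26·6·29 = 23262; k=3: 17316 + 0 + 26·79·29 = 76882.
Minimum: 23262 at k=2.

23262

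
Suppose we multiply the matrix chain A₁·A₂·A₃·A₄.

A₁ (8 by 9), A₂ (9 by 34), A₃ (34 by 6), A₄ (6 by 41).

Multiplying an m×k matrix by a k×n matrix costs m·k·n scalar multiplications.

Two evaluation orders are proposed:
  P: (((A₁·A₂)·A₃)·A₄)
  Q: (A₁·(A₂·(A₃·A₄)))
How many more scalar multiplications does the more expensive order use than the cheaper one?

17814

Order P = (((A₁·A₂)·A₃)·A₄): (A₁·A₂): 8×9 by 9×34 → 8×34, cost 8·9·34 = 2448; ((A₁·A₂)·A₃): 8×34 by 34×6 → 8×6, cost 8·34·6 = 1632; cumulative 4080; (((A₁·A₂)·A₃)·A₄): 8×6 by 6×41 → 8×41, cost 8·6·41 = 1968; cumulative 6048. Total 6048.
Order Q = (A₁·(A₂·(A₃·A₄))): (A₃·A₄): 34×6 by 6×41 → 34×41, cost 34·6·41 = 8364; (A₂·(A₃·A₄)): 9×34 by 34×41 → 9×41, cost 9·34·41 = 12546; cumulative 20910; (A₁·(A₂·(A₃·A₄))): 8×9 by 9×41 → 8×41, cost 8·9·41 = 2952; cumulative 23862. Total 23862.
Difference: |6048 − 23862| = 17814.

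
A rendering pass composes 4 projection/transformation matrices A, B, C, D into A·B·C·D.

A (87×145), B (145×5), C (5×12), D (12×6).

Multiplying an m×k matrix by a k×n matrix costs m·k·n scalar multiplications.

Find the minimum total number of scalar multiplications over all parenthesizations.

Adjacent pairs: AB = 87·145·5 = 63075; BC = 145·5·12 = 8700; CD = 5·12·6 = 360.
Length 3: A..C: k=1: 0+8700+87·145·12=160080; k=2: 63075+0+87·5·12=68295 → min 68295 | B..D: k=2: 0+360+145·5·6=4710; k=3: 8700+0+145·12·6=19140 → min 4710.
Length 4: A..D: k=1: 0+4710+87·145·6=80400; k=2: 63075+360+87·5·6=66045; k=3: 68295+0+87·12·6=74559 → min 66045.
Optimal order: ((A·B)·(C·D)) with cost 66045.

66045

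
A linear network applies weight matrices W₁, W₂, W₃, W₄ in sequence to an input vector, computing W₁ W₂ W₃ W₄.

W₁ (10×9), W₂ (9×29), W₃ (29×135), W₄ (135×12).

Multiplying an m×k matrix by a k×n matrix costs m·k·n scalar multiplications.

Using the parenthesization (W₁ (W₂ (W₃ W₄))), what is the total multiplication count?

51192

(W₃ W₄): 29×135 by 135×12 → 29×12, cost 29·135·12 = 46980
(W₂ (W₃ W₄)): 9×29 by 29×12 → 9×12, cost 9·29·12 = 3132; cumulative 50112
(W₁ (W₂ (W₃ W₄))): 10×9 by 9×12 → 10×12, cost 10·9·12 = 1080; cumulative 51192
Total: 51192 scalar multiplications.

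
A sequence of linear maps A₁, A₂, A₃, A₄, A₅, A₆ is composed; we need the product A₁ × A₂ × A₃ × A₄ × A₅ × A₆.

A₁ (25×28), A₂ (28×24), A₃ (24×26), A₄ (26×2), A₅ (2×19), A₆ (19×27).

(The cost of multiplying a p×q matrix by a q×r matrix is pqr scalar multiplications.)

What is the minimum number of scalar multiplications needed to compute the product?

Adjacent pairs: A₁A₂ = 25·28·24 = 16800; A₂A₃ = 28·24·26 = 17472; A₃A₄ = 24·26·2 = 1248; A₄A₅ = 26·2·19 = 988; A₅A₆ = 2·19·27 = 1026.
Length 3: A₁..A₃: k=1: 0+17472+25·28·26=35672; k=2: 16800+0+25·24·26=32400 → min 32400 | A₂..A₄: k=2: 0+1248+28·24·2=2592; k=3: 17472+0+28·26·2=18928 → min 2592 | A₃..A₅: k=3: 0+988+24·26·19=12844; k=4: 1248+0+24·2·19=2160 → min 2160 | A₄..A₆: k=4: 0+1026+26·2·27=2430; k=5: 988+0+26·19·27=14326 → min 2430.
Length 4: A₁..A₄: k=1: 0+2592+25·28·2=3992; k=2: 16800+1248+25·24·2=19248; k=3: 32400+0+25·26·2=33700 → min 3992 | A₂..A₅: k=2: 0+2160+28·24·19=14928; k=3: 17472+988+28·26·19=32292; k=4: 2592+0+28·2·19=3656 → min 3656 | A₃..A₆: k=3: 0+2430+24·26·27=19278; k=4: 1248+1026+24·2·27=3570; k=5: 2160+0+24·19·27=14472 → min 3570.
Length 5: A₁..A₅: k=1: 0+3656+25·28·19=16956; k=2: 16800+2160+25·24·19=30360; k=3: 32400+988+25·26·19=45738; k=4: 3992+0+25·2·19=4942 → min 4942 | A₂..A₆: k=2: 0+3570+28·24·27=21714; k=3: 17472+2430+28·26·27=39558; k=4: 2592+1026+28·2·27=5130; k=5: 3656+0+28·19·27=18020 → min 5130.
Length 6: A₁..A₆: k=1: 0+5130+25·28·27=24030; k=2: 16800+3570+25·24·27=36570; k=3: 32400+2430+25·26·27=52380; k=4: 3992+1026+25·2·27=6368; k=5: 4942+0+25·19·27=17767 → min 6368.
Optimal order: ((A₁ × (A₂ × (A₃ × A₄))) × (A₅ × A₆)) with cost 6368.

6368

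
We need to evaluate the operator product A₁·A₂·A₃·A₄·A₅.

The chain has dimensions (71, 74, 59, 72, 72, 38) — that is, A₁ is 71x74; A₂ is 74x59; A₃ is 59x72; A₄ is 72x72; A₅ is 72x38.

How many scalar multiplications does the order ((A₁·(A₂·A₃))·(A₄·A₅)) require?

1083888

(A₂·A₃): 74×59 by 59×72 → 74×72, cost 74·59·72 = 314352
(A₁·(A₂·A₃)): 71×74 by 74×72 → 71×72, cost 71·74·72 = 378288; cumulative 692640
(A₄·A₅): 72×72 by 72×38 → 72×38, cost 72·72·38 = 196992
((A₁·(A₂·A₃))·(A₄·A₅)): 71×72 by 72×38 → 71×38, cost 71·72·38 = 194256; cumulative 1083888
Total: 1083888 scalar multiplications.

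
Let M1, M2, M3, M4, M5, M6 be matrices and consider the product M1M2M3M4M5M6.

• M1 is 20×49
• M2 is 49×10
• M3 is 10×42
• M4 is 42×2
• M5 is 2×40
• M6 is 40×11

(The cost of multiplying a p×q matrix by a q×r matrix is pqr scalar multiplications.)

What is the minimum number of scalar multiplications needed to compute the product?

5100

Adjacent pairs: M1M2 = 20·49·10 = 9800; M2M3 = 49·10·42 = 20580; M3M4 = 10·42·2 = 840; M4M5 = 42·2·40 = 3360; M5M6 = 2·40·11 = 880.
Length 3: M1..M3: k=1: 0+20580+20·49·42=61740; k=2: 9800+0+20·10·42=18200 → min 18200 | M2..M4: k=2: 0+840+49·10·2=1820; k=3: 20580+0+49·42·2=24696 → min 1820 | M3..M5: k=3: 0+3360+10·42·40=20160; k=4: 840+0+10·2·40=1640 → min 1640 | M4..M6: k=4: 0+880+42·2·11=1804; k=5: 3360+0+42·40·11=21840 → min 1804.
Length 4: M1..M4: k=1: 0+1820+20·49·2=3780; k=2: 9800+840+20·10·2=11040; k=3: 18200+0+20·42·2=19880 → min 3780 | M2..M5: k=2: 0+1640+49·10·40=21240; k=3: 20580+3360+49·42·40=106260; k=4: 1820+0+49·2·40=5740 → min 5740 | M3..M6: k=3: 0+1804+10·42·11=6424; k=4: 840+880+10·2·11=1940; k=5: 1640+0+10·40·11=6040 → min 1940.
Length 5: M1..M5: k=1: 0+5740+20·49·40=44940; k=2: 9800+1640+20·10·40=19440; k=3: 18200+3360+20·42·40=55160; k=4: 3780+0+20·2·40=5380 → min 5380 | M2..M6: k=2: 0+1940+49·10·11=7330; k=3: 20580+1804+49·42·11=45022; k=4: 1820+880+49·2·11=3778; k=5: 5740+0+49·40·11=27300 → min 3778.
Length 6: M1..M6: k=1: 0+3778+20·49·11=14558; k=2: 9800+1940+20·10·11=13940; k=3: 18200+1804+20·42·11=29244; k=4: 3780+880+20·2·11=5100; k=5: 5380+0+20·40·11=14180 → min 5100.
Optimal order: ((M1(M2(M3M4)))(M5M6)) with cost 5100.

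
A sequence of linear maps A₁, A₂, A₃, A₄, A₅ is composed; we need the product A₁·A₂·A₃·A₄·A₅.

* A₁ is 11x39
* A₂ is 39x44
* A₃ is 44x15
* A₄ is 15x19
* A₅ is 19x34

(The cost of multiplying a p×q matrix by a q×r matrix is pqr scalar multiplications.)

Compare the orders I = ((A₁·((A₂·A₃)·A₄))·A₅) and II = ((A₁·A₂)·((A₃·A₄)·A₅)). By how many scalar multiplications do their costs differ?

Order I = ((A₁·((A₂·A₃)·A₄))·A₅): (A₂·A₃): 39×44 by 44×15 → 39×15, cost 39·44·15 = 25740; ((A₂·A₃)·A₄): 39×15 by 15×19 → 39×19, cost 39·15·19 = 11115; cumulative 36855; (A₁·((A₂·A₃)·A₄)): 11×39 by 39×19 → 11×19, cost 11·39·19 = 8151; cumulative 45006; ((A₁·((A₂·A₃)·A₄))·A₅): 11×19 by 19×34 → 11×34, cost 11·19·34 = 7106; cumulative 52112. Total 52112.
Order II = ((A₁·A₂)·((A₃·A₄)·A₅)): (A₁·A₂): 11×39 by 39×44 → 11×44, cost 11·39·44 = 18876; (A₃·A₄): 44×15 by 15×19 → 44×19, cost 44·15·19 = 12540; ((A₃·A₄)·A₅): 44×19 by 19×34 → 44×34, cost 44·19·34 = 28424; cumulative 40964; ((A₁·A₂)·((A₃·A₄)·A₅)): 11×44 by 44×34 → 11×34, cost 11·44·34 = 16456; cumulative 76296. Total 76296.
Difference: |52112 − 76296| = 24184.

24184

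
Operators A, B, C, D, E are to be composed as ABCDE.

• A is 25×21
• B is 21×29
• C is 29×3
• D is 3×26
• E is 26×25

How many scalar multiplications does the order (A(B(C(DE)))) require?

32475

(DE): 3×26 by 26×25 → 3×25, cost 3·26·25 = 1950
(C(DE)): 29×3 by 3×25 → 29×25, cost 29·3·25 = 2175; cumulative 4125
(B(C(DE))): 21×29 by 29×25 → 21×25, cost 21·29·25 = 15225; cumulative 19350
(A(B(C(DE)))): 25×21 by 21×25 → 25×25, cost 25·21·25 = 13125; cumulative 32475
Total: 32475 scalar multiplications.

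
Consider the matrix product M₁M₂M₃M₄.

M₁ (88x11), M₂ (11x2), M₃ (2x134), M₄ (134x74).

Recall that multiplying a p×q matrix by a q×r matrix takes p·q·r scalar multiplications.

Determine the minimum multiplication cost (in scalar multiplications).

Adjacent pairs: M₁M₂ = 88·11·2 = 1936; M₂M₃ = 11·2·134 = 2948; M₃M₄ = 2·134·74 = 19832.
Length 3: M₁..M₃: k=1: 0+2948+88·11·134=132660; k=2: 1936+0+88·2·134=25520 → min 25520 | M₂..M₄: k=2: 0+19832+11·2·74=21460; k=3: 2948+0+11·134·74=112024 → min 21460.
Length 4: M₁..M₄: k=1: 0+21460+88·11·74=93092; k=2: 1936+19832+88·2·74=34792; k=3: 25520+0+88·134·74=898128 → min 34792.
Optimal order: ((M₁M₂)(M₃M₄)) with cost 34792.

34792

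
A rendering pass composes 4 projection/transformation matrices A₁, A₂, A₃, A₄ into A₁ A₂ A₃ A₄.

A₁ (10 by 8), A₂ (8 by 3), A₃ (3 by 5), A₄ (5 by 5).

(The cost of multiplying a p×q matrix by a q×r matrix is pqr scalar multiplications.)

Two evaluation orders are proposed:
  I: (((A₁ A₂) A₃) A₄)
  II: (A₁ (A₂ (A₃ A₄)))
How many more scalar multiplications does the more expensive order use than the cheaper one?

45

Order I = (((A₁ A₂) A₃) A₄): (A₁ A₂): 10×8 by 8×3 → 10×3, cost 10·8·3 = 240; ((A₁ A₂) A₃): 10×3 by 3×5 → 10×5, cost 10·3·5 = 150; cumulative 390; (((A₁ A₂) A₃) A₄): 10×5 by 5×5 → 10×5, cost 10·5·5 = 250; cumulative 640. Total 640.
Order II = (A₁ (A₂ (A₃ A₄))): (A₃ A₄): 3×5 by 5×5 → 3×5, cost 3·5·5 = 75; (A₂ (A₃ A₄)): 8×3 by 3×5 → 8×5, cost 8·3·5 = 120; cumulative 195; (A₁ (A₂ (A₃ A₄))): 10×8 by 8×5 → 10×5, cost 10·8·5 = 400; cumulative 595. Total 595.
Difference: |640 − 595| = 45.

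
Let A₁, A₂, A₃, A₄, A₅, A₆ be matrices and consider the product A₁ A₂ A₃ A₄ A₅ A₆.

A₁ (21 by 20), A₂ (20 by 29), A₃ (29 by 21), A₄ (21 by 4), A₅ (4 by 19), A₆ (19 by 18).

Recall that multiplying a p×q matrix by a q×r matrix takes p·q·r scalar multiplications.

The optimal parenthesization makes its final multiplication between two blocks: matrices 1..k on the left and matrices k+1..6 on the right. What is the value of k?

Adjacent pairs: A₁A₂ = 21·20·29 = 12180; A₂A₃ = 20·29·21 = 12180; A₃A₄ = 29·21·4 = 2436; A₄A₅ = 21·4·19 = 1596; A₅A₆ = 4·19·18 = 1368.
Length 3: A₁..A₃: k=1: 0+12180+21·20·21=21000; k=2: 12180+0+21·29·21=24969 → min 21000 | A₂..A₄: k=2: 0+2436+20·29·4=4756; k=3: 12180+0+20·21·4=13860 → min 4756 | A₃..A₅: k=3: 0+1596+29·21·19=13167; k=4: 2436+0+29·4·19=4640 → min 4640 | A₄..A₆: k=4: 0+1368+21·4·18=2880; k=5: 1596+0+21·19·18=8778 → min 2880.
Length 4: A₁..A₄: k=1: 0+4756+21·20·4=6436; k=2: 12180+2436+21·29·4=17052; k=3: 21000+0+21·21·4=22764 → min 6436 | A₂..A₅: k=2: 0+4640+20·29·19=15660; k=3: 12180+1596+20·21·19=21756; k=4: 4756+0+20·4·19=6276 → min 6276 | A₃..A₆: k=3: 0+2880+29·21·18=13842; k=4: 2436+1368+29·4·18=5892; k=5: 4640+0+29·19·18=14558 → min 5892.
Length 5: A₁..A₅: k=1: 0+6276+21·20·19=14256; k=2: 12180+4640+21·29·19=28391; k=3: 21000+1596+21·21·19=30975; k=4: 6436+0+21·4·19=8032 → min 8032 | A₂..A₆: k=2: 0+5892+20·29·18=16332; k=3: 12180+2880+20·21·18=22620; k=4: 4756+1368+20·4·18=7564; k=5: 6276+0+20·19·18=13116 → min 7564.
Top-level splits: k=1: (A₁..A₁)·(A₂..A₆) → 0+7564+21·20·18 = 15124; k=2: (A₁..A₂)·(A₃..A₆) → 12180+5892+21·29·18 = 29034; k=3: (A₁..A₃)·(A₄..A₆) → 21000+2880+21·21·18 = 31818; k=4: (A₁..A₄)·(A₅..A₆) → 6436+1368+21·4·18 = 9316; k=5: (A₁..A₅)·(A₆..A₆) → 8032+0+21·19·18 = 15214.
Best split is after A₄, i.e. k = 4.

4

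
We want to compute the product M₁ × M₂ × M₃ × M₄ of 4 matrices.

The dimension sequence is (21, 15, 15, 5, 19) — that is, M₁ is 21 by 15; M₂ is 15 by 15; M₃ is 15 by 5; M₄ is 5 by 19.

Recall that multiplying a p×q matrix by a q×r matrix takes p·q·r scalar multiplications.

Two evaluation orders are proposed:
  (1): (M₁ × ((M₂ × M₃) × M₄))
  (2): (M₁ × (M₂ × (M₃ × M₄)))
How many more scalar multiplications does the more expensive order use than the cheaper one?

Order (1) = (M₁ × ((M₂ × M₃) × M₄)): (M₂ × M₃): 15×15 by 15×5 → 15×5, cost 15·15·5 = 1125; ((M₂ × M₃) × M₄): 15×5 by 5×19 → 15×19, cost 15·5·19 = 1425; cumulative 2550; (M₁ × ((M₂ × M₃) × M₄)): 21×15 by 15×19 → 21×19, cost 21·15·19 = 5985; cumulative 8535. Total 8535.
Order (2) = (M₁ × (M₂ × (M₃ × M₄))): (M₃ × M₄): 15×5 by 5×19 → 15×19, cost 15·5·19 = 1425; (M₂ × (M₃ × M₄)): 15×15 by 15×19 → 15×19, cost 15·15·19 = 4275; cumulative 5700; (M₁ × (M₂ × (M₃ × M₄))): 21×15 by 15×19 → 21×19, cost 21·15·19 = 5985; cumulative 11685. Total 11685.
Difference: |8535 − 11685| = 3150.

3150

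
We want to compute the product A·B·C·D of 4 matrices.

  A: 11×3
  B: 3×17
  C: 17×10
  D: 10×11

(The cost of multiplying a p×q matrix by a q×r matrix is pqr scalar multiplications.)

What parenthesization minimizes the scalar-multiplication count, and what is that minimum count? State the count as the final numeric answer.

Adjacent pairs: AB = 11·3·17 = 561; BC = 3·17·10 = 510; CD = 17·10·11 = 1870.
Length 3: A..C: k=1: 0+510+11·3·10=840; k=2: 561+0+11·17·10=2431 → min 840 | B..D: k=2: 0+1870+3·17·11=2431; k=3: 510+0+3·10·11=840 → min 840.
Length 4: A..D: k=1: 0+840+11·3·11=1203; k=2: 561+1870+11·17·11=4488; k=3: 840+0+11·10·11=2050 → min 1203.
Optimal parenthesization: (A·((B·C)·D)) with cost 1203.

1203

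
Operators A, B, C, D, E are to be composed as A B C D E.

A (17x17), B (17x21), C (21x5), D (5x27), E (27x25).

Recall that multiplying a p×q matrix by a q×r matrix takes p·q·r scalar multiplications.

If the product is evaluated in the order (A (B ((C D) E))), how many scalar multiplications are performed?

33160

(C D): 21×5 by 5×27 → 21×27, cost 21·5·27 = 2835
((C D) E): 21×27 by 27×25 → 21×25, cost 21·27·25 = 14175; cumulative 17010
(B ((C D) E)): 17×21 by 21×25 → 17×25, cost 17·21·25 = 8925; cumulative 25935
(A (B ((C D) E))): 17×17 by 17×25 → 17×25, cost 17·17·25 = 7225; cumulative 33160
Total: 33160 scalar multiplications.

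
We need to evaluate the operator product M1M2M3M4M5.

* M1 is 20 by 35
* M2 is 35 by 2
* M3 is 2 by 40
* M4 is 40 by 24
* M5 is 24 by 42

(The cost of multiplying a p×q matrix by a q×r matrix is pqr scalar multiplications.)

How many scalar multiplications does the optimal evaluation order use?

7016

Adjacent pairs: M1M2 = 20·35·2 = 1400; M2M3 = 35·2·40 = 2800; M3M4 = 2·40·24 = 1920; M4M5 = 40·24·42 = 40320.
Length 3: M1..M3: k=1: 0+2800+20·35·40=30800; k=2: 1400+0+20·2·40=3000 → min 3000 | M2..M4: k=2: 0+1920+35·2·24=3600; k=3: 2800+0+35·40·24=36400 → min 3600 | M3..M5: k=3: 0+40320+2·40·42=43680; k=4: 1920+0+2·24·42=3936 → min 3936.
Length 4: M1..M4: k=1: 0+3600+20·35·24=20400; k=2: 1400+1920+20·2·24=4280; k=3: 3000+0+20·40·24=22200 → min 4280 | M2..M5: k=2: 0+3936+35·2·42=6876; k=3: 2800+40320+35·40·42=101920; k=4: 3600+0+35·24·42=38880 → min 6876.
Length 5: M1..M5: k=1: 0+6876+20·35·42=36276; k=2: 1400+3936+20·2·42=7016; k=3: 3000+40320+20·40·42=76920; k=4: 4280+0+20·24·42=24440 → min 7016.
Optimal order: ((M1M2)((M3M4)M5)) with cost 7016.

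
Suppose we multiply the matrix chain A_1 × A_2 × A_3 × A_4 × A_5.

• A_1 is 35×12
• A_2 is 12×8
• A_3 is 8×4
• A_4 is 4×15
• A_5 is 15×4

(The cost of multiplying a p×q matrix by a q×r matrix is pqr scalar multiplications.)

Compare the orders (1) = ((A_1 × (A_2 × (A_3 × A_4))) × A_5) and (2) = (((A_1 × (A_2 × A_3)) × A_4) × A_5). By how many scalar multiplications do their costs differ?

4056

Order (1) = ((A_1 × (A_2 × (A_3 × A_4))) × A_5): (A_3 × A_4): 8×4 by 4×15 → 8×15, cost 8·4·15 = 480; (A_2 × (A_3 × A_4)): 12×8 by 8×15 → 12×15, cost 12·8·15 = 1440; cumulative 1920; (A_1 × (A_2 × (A_3 × A_4))): 35×12 by 12×15 → 35×15, cost 35·12·15 = 6300; cumulative 8220; ((A_1 × (A_2 × (A_3 × A_4))) × A_5): 35×15 by 15×4 → 35×4, cost 35·15·4 = 2100; cumulative 10320. Total 10320.
Order (2) = (((A_1 × (A_2 × A_3)) × A_4) × A_5): (A_2 × A_3): 12×8 by 8×4 → 12×4, cost 12·8·4 = 384; (A_1 × (A_2 × A_3)): 35×12 by 12×4 → 35×4, cost 35·12·4 = 1680; cumulative 2064; ((A_1 × (A_2 × A_3)) × A_4): 35×4 by 4×15 → 35×15, cost 35·4·15 = 2100; cumulative 4164; (((A_1 × (A_2 × A_3)) × A_4) × A_5): 35×15 by 15×4 → 35×4, cost 35·15·4 = 2100; cumulative 6264. Total 6264.
Difference: |10320 − 6264| = 4056.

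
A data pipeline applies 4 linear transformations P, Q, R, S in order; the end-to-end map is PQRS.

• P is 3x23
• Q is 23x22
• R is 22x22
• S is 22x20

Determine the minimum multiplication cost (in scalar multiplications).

4290

Adjacent pairs: PQ = 3·23·22 = 1518; QR = 23·22·22 = 11132; RS = 22·22·20 = 9680.
Length 3: P..R: k=1: 0+11132+3·23·22=12650; k=2: 1518+0+3·22·22=2970 → min 2970 | Q..S: k=2: 0+9680+23·22·20=19800; k=3: 11132+0+23·22·20=21252 → min 19800.
Length 4: P..S: k=1: 0+19800+3·23·20=21180; k=2: 1518+9680+3·22·20=12518; k=3: 2970+0+3·22·20=4290 → min 4290.
Optimal order: (((PQ)R)S) with cost 4290.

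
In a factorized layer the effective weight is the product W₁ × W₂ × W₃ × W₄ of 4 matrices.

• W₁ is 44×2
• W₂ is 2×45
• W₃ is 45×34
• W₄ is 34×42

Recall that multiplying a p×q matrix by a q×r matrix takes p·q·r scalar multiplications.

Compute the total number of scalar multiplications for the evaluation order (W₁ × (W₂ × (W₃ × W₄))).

71736

(W₃ × W₄): 45×34 by 34×42 → 45×42, cost 45·34·42 = 64260
(W₂ × (W₃ × W₄)): 2×45 by 45×42 → 2×42, cost 2·45·42 = 3780; cumulative 68040
(W₁ × (W₂ × (W₃ × W₄))): 44×2 by 2×42 → 44×42, cost 44·2·42 = 3696; cumulative 71736
Total: 71736 scalar multiplications.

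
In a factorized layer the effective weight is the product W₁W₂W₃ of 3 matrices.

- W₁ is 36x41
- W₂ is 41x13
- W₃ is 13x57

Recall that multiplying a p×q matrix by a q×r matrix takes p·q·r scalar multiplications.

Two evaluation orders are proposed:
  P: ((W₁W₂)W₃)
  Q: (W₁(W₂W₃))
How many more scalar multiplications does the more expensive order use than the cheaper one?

Order P = ((W₁W₂)W₃): (W₁W₂): 36×41 by 41×13 → 36×13, cost 36·41·13 = 19188; ((W₁W₂)W₃): 36×13 by 13×57 → 36×57, cost 36·13·57 = 26676; cumulative 45864. Total 45864.
Order Q = (W₁(W₂W₃)): (W₂W₃): 41×13 by 13×57 → 41×57, cost 41·13·57 = 30381; (W₁(W₂W₃)): 36×41 by 41×57 → 36×57, cost 36·41·57 = 84132; cumulative 114513. Total 114513.
Difference: |45864 − 114513| = 68649.

68649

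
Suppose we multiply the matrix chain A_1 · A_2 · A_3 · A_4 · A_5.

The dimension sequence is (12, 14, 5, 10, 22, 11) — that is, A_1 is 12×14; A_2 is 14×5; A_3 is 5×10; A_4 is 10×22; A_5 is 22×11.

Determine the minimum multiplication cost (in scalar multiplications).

Adjacent pairs: A_1A_2 = 12·14·5 = 840; A_2A_3 = 14·5·10 = 700; A_3A_4 = 5·10·22 = 1100; A_4A_5 = 10·22·11 = 2420.
Length 3: A_1..A_3: k=1: 0+700+12·14·10=2380; k=2: 840+0+12·5·10=1440 → min 1440 | A_2..A_4: k=2: 0+1100+14·5·22=2640; k=3: 700+0+14·10·22=3780 → min 2640 | A_3..A_5: k=3: 0+2420+5·10·11=2970; k=4: 1100+0+5·22·11=2310 → min 2310.
Length 4: A_1..A_4: k=1: 0+2640+12·14·22=6336; k=2: 840+1100+12·5·22=3260; k=3: 1440+0+12·10·22=4080 → min 3260 | A_2..A_5: k=2: 0+2310+14·5·11=3080; k=3: 700+2420+14·10·11=4660; k=4: 2640+0+14·22·11=6028 → min 3080.
Length 5: A_1..A_5: k=1: 0+3080+12·14·11=4928; k=2: 840+2310+12·5·11=3810; k=3: 1440+2420+12·10·11=5180; k=4: 3260+0+12·22·11=6164 → min 3810.
Optimal order: ((A_1 · A_2) · ((A_3 · A_4) · A_5)) with cost 3810.

3810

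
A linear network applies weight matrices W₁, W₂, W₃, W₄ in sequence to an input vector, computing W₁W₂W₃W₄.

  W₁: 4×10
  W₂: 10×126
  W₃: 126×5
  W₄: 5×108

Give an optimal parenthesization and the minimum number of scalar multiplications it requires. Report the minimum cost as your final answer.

Adjacent pairs: W₁W₂ = 4·10·126 = 5040; W₂W₃ = 10·126·5 = 6300; W₃W₄ = 126·5·108 = 68040.
Length 3: W₁..W₃: k=1: 0+6300+4·10·5=6500; k=2: 5040+0+4·126·5=7560 → min 6500 | W₂..W₄: k=2: 0+68040+10·126·108=204120; k=3: 6300+0+10·5·108=11700 → min 11700.
Length 4: W₁..W₄: k=1: 0+11700+4·10·108=16020; k=2: 5040+68040+4·126·108=127512; k=3: 6500+0+4·5·108=8660 → min 8660.
Optimal parenthesization: ((W₁(W₂W₃))W₄) with cost 8660.

8660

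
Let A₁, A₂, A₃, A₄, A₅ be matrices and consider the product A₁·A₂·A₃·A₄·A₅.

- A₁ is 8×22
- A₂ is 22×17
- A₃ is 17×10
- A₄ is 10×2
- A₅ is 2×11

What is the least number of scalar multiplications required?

Adjacent pairs: A₁A₂ = 8·22·17 = 2992; A₂A₃ = 22·17·10 = 3740; A₃A₄ = 17·10·2 = 340; A₄A₅ = 10·2·11 = 220.
Length 3: A₁..A₃: k=1: 0+3740+8·22·10=5500; k=2: 2992+0+8·17·10=4352 → min 4352 | A₂..A₄: k=2: 0+340+22·17·2=1088; k=3: 3740+0+22·10·2=4180 → min 1088 | A₃..A₅: k=3: 0+220+17·10·11=2090; k=4: 340+0+17·2·11=714 → min 714.
Length 4: A₁..A₄: k=1: 0+1088+8·22·2=1440; k=2: 2992+340+8·17·2=3604; k=3: 4352+0+8·10·2=4512 → min 1440 | A₂..A₅: k=2: 0+714+22·17·11=4828; k=3: 3740+220+22·10·11=6380; k=4: 1088+0+22·2·11=1572 → min 1572.
Length 5: A₁..A₅: k=1: 0+1572+8·22·11=3508; k=2: 2992+714+8·17·11=5202; k=3: 4352+220+8·10·11=5452; k=4: 1440+0+8·2·11=1616 → min 1616.
Optimal order: ((A₁·(A₂·(A₃·A₄)))·A₅) with cost 1616.

1616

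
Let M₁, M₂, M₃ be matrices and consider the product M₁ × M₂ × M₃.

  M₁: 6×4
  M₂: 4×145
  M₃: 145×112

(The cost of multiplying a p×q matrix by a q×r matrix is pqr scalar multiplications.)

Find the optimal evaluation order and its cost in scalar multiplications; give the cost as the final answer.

67648

(M₁ × (M₂ × M₃)): cost 67648.
((M₁ × M₂) × M₃): cost 100920.
Optimal: (M₁ × (M₂ × M₃)) with cost 67648.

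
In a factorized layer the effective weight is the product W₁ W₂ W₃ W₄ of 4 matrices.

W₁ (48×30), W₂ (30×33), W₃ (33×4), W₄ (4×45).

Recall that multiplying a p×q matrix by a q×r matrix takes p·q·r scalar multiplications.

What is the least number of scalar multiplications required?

18360

Adjacent pairs: W₁W₂ = 48·30·33 = 47520; W₂W₃ = 30·33·4 = 3960; W₃W₄ = 33·4·45 = 5940.
Length 3: W₁..W₃: k=1: 0+3960+48·30·4=9720; k=2: 47520+0+48·33·4=53856 → min 9720 | W₂..W₄: k=2: 0+5940+30·33·45=50490; k=3: 3960+0+30·4·45=9360 → min 9360.
Length 4: W₁..W₄: k=1: 0+9360+48·30·45=74160; k=2: 47520+5940+48·33·45=124740; k=3: 9720+0+48·4·45=18360 → min 18360.
Optimal order: ((W₁ (W₂ W₃)) W₄) with cost 18360.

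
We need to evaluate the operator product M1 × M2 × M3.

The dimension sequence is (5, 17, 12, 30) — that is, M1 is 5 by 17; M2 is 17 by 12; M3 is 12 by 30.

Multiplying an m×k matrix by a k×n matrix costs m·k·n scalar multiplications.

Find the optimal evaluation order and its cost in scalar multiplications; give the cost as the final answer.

2820

(M1 × (M2 × M3)): cost 8670.
((M1 × M2) × M3): cost 2820.
Optimal: ((M1 × M2) × M3) with cost 2820.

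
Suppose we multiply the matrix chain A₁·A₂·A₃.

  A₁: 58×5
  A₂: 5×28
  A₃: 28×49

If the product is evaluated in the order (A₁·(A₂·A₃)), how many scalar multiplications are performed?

(A₂·A₃): 5×28 by 28×49 → 5×49, cost 5·28·49 = 6860
(A₁·(A₂·A₃)): 58×5 by 5×49 → 58×49, cost 58·5·49 = 14210; cumulative 21070
Total: 21070 scalar multiplications.

21070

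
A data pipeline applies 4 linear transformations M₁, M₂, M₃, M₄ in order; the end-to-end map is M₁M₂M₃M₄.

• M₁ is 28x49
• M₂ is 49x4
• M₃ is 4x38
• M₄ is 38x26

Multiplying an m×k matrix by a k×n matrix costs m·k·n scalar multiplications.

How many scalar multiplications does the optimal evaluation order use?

Adjacent pairs: M₁M₂ = 28·49·4 = 5488; M₂M₃ = 49·4·38 = 7448; M₃M₄ = 4·38·26 = 3952.
Length 3: M₁..M₃: k=1: 0+7448+28·49·38=59584; k=2: 5488+0+28·4·38=9744 → min 9744 | M₂..M₄: k=2: 0+3952+49·4·26=9048; k=3: 7448+0+49·38·26=55860 → min 9048.
Length 4: M₁..M₄: k=1: 0+9048+28·49·26=44720; k=2: 5488+3952+28·4·26=12352; k=3: 9744+0+28·38·26=37408 → min 12352.
Optimal order: ((M₁M₂)(M₃M₄)) with cost 12352.

12352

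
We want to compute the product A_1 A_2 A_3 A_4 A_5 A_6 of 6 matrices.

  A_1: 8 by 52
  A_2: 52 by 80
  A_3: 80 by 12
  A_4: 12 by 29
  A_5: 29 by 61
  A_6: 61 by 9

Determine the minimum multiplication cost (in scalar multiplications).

Adjacent pairs: A_1A_2 = 8·52·80 = 33280; A_2A_3 = 52·80·12 = 49920; A_3A_4 = 80·12·29 = 27840; A_4A_5 = 12·29·61 = 21228; A_5A_6 = 29·61·9 = 15921.
Length 3: A_1..A_3: k=1: 0+49920+8·52·12=54912; k=2: 33280+0+8·80·12=40960 → min 40960 | A_2..A_4: k=2: 0+27840+52·80·29=148480; k=3: 49920+0+52·12·29=68016 → min 68016 | A_3..A_5: k=3: 0+21228+80·12·61=79788; k=4: 27840+0+80·29·61=169360 → min 79788 | A_4..A_6: k=4: 0+15921+12·29·9=19053; k=5: 21228+0+12·61·9=27816 → min 19053.
Length 4: A_1..A_4: k=1: 0+68016+8·52·29=80080; k=2: 33280+27840+8·80·29=79680; k=3: 40960+0+8·12·29=43744 → min 43744 | A_2..A_5: k=2: 0+79788+52·80·61=333548; k=3: 49920+21228+52·12·61=109212; k=4: 68016+0+52·29·61=160004 → min 109212 | A_3..A_6: k=3: 0+19053+80·12·9=27693; k=4: 27840+15921+80·29·9=64641; k=5: 79788+0+80·61·9=123708 → min 27693.
Length 5: A_1..A_5: k=1: 0+109212+8·52·61=134588; k=2: 33280+79788+8·80·61=152108; k=3: 40960+21228+8·12·61=68044; k=4: 43744+0+8·29·61=57896 → min 57896 | A_2..A_6: k=2: 0+27693+52·80·9=65133; k=3: 49920+19053+52·12·9=74589; k=4: 68016+15921+52·29·9=97509; k=5: 109212+0+52·61·9=137760 → min 65133.
Length 6: A_1..A_6: k=1: 0+65133+8·52·9=68877; k=2: 33280+27693+8·80·9=66733; k=3: 40960+19053+8·12·9=60877; k=4: 43744+15921+8·29·9=61753; k=5: 57896+0+8·61·9=62288 → min 60877.
Optimal order: (((A_1 A_2) A_3) (A_4 (A_5 A_6))) with cost 60877.

60877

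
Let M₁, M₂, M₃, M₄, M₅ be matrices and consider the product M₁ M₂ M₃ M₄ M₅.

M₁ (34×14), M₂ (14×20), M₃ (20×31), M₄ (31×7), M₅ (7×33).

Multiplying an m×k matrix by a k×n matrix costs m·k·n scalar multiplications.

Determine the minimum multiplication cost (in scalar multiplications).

Adjacent pairs: M₁M₂ = 34·14·20 = 9520; M₂M₃ = 14·20·31 = 8680; M₃M₄ = 20·31·7 = 4340; M₄M₅ = 31·7·33 = 7161.
Length 3: M₁..M₃: k=1: 0+8680+34·14·31=23436; k=2: 9520+0+34·20·31=30600 → min 23436 | M₂..M₄: k=2: 0+4340+14·20·7=6300; k=3: 8680+0+14·31·7=11718 → min 6300 | M₃..M₅: k=3: 0+7161+20·31·33=27621; k=4: 4340+0+20·7·33=8960 → min 8960.
Length 4: M₁..M₄: k=1: 0+6300+34·14·7=9632; k=2: 9520+4340+34·20·7=18620; k=3: 23436+0+34·31·7=30814 → min 9632 | M₂..M₅: k=2: 0+8960+14·20·33=18200; k=3: 8680+7161+14·31·33=30163; k=4: 6300+0+14·7·33=9534 → min 9534.
Length 5: M₁..M₅: k=1: 0+9534+34·14·33=25242; k=2: 9520+8960+34·20·33=40920; k=3: 23436+7161+34·31·33=65379; k=4: 9632+0+34·7·33=17486 → min 17486.
Optimal order: ((M₁ (M₂ (M₃ M₄))) M₅) with cost 17486.

17486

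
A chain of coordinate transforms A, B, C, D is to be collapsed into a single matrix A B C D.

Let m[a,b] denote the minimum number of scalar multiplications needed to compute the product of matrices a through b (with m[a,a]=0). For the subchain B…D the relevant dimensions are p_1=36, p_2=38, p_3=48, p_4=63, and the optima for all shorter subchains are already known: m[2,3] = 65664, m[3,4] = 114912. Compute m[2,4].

174528

m[2,4] = min over k∈[2,3] of m[2,k]+m[k+1,4]+p_{1}·p_k·p_{4}.
k=2: 0 + 114912 + 36·38·63 = 201096; k=3: 65664 + 0 + 36·48·63 = 174528.
Minimum: 174528 at k=3.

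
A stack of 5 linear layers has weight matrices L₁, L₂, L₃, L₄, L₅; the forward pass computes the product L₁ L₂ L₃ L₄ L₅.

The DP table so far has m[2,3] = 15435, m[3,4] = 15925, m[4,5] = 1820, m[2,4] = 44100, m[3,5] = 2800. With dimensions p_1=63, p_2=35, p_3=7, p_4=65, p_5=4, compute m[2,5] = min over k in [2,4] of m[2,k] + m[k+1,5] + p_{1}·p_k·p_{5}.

11620

m[2,5] = min over k∈[2,4] of m[2,k]+m[k+1,5]+p_{1}·p_k·p_{5}.
k=2: 0 + 2800 + 63·35·4 = 11620; k=3: 15435 + 1820 + 63·7·4 = 19019; k=4: 44100 + 0 + 63·65·4 = 60480.
Minimum: 11620 at k=2.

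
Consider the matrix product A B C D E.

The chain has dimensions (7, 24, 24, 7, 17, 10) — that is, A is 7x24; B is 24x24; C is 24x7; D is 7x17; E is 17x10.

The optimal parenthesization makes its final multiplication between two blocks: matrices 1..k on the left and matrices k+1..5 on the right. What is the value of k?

3

Adjacent pairs: AB = 7·24·24 = 4032; BC = 24·24·7 = 4032; CD = 24·7·17 = 2856; DE = 7·17·10 = 1190.
Length 3: A..C: k=1: 0+4032+7·24·7=5208; k=2: 4032+0+7·24·7=5208 → min 5208 | B..D: k=2: 0+2856+24·24·17=12648; k=3: 4032+0+24·7·17=6888 → min 6888 | C..E: k=3: 0+1190+24·7·10=2870; k=4: 2856+0+24·17·10=6936 → min 2870.
Length 4: A..D: k=1: 0+6888+7·24·17=9744; k=2: 4032+2856+7·24·17=9744; k=3: 5208+0+7·7·17=6041 → min 6041 | B..E: k=2: 0+2870+24·24·10=8630; k=3: 4032+1190+24·7·10=6902; k=4: 6888+0+24·17·10=10968 → min 6902.
Top-level splits: k=1: (A..A)·(B..E) → 0+6902+7·24·10 = 8582; k=2: (A..B)·(C..E) → 4032+2870+7·24·10 = 8582; k=3: (A..C)·(D..E) → 5208+1190+7·7·10 = 6888; k=4: (A..D)·(E..E) → 6041+0+7·17·10 = 7231.
Best split is after C, i.e. k = 3.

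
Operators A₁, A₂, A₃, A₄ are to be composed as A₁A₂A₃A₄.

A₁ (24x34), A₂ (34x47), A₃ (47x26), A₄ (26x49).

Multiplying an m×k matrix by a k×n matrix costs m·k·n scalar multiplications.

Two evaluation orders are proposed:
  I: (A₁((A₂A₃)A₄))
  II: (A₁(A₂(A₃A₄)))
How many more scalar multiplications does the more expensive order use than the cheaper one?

53316

Order I = (A₁((A₂A₃)A₄)): (A₂A₃): 34×47 by 47×26 → 34×26, cost 34·47·26 = 41548; ((A₂A₃)A₄): 34×26 by 26×49 → 34×49, cost 34·26·49 = 43316; cumulative 84864; (A₁((A₂A₃)A₄)): 24×34 by 34×49 → 24×49, cost 24·34·49 = 39984; cumulative 124848. Total 124848.
Order II = (A₁(A₂(A₃A₄))): (A₃A₄): 47×26 by 26×49 → 47×49, cost 47·26·49 = 59878; (A₂(A₃A₄)): 34×47 by 47×49 → 34×49, cost 34·47·49 = 78302; cumulative 138180; (A₁(A₂(A₃A₄))): 24×34 by 34×49 → 24×49, cost 24·34·49 = 39984; cumulative 178164. Total 178164.
Difference: |124848 − 178164| = 53316.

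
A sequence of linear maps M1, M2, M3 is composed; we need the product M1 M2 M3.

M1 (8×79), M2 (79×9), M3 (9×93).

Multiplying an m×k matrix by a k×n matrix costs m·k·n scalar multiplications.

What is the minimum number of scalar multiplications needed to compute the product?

12384

Order (M1 (M2 M3)): (M2 M3): 79×9 by 9×93 → 79×93, cost 79·9·93 = 66123; (M1 (M2 M3)): 8×79 by 79×93 → 8×93, cost 8·79·93 = 58776; cumulative 124899. Total 124899.
Order ((M1 M2) M3): (M1 M2): 8×79 by 79×9 → 8×9, cost 8·79·9 = 5688; ((M1 M2) M3): 8×9 by 9×93 → 8×93, cost 8·9·93 = 6696; cumulative 12384. Total 12384.
Minimum: 12384.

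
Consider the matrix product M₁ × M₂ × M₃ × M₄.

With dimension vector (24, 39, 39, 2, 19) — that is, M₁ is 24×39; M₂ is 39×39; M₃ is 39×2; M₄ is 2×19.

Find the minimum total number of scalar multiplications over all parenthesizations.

5826

Adjacent pairs: M₁M₂ = 24·39·39 = 36504; M₂M₃ = 39·39·2 = 3042; M₃M₄ = 39·2·19 = 1482.
Length 3: M₁..M₃: k=1: 0+3042+24·39·2=4914; k=2: 36504+0+24·39·2=38376 → min 4914 | M₂..M₄: k=2: 0+1482+39·39·19=30381; k=3: 3042+0+39·2·19=4524 → min 4524.
Length 4: M₁..M₄: k=1: 0+4524+24·39·19=22308; k=2: 36504+1482+24·39·19=55770; k=3: 4914+0+24·2·19=5826 → min 5826.
Optimal order: ((M₁ × (M₂ × M₃)) × M₄) with cost 5826.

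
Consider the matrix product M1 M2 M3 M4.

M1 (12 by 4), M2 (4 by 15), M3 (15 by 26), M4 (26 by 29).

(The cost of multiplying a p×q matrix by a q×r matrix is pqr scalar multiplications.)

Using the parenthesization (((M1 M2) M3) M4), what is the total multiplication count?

14448

(M1 M2): 12×4 by 4×15 → 12×15, cost 12·4·15 = 720
((M1 M2) M3): 12×15 by 15×26 → 12×26, cost 12·15·26 = 4680; cumulative 5400
(((M1 M2) M3) M4): 12×26 by 26×29 → 12×29, cost 12·26·29 = 9048; cumulative 14448
Total: 14448 scalar multiplications.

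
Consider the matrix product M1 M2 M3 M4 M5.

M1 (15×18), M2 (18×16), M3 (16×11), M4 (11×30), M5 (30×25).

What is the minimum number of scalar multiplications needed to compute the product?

Adjacent pairs: M1M2 = 15·18·16 = 4320; M2M3 = 18·16·11 = 3168; M3M4 = 16·11·30 = 5280; M4M5 = 11·30·25 = 8250.
Length 3: M1..M3: k=1: 0+3168+15·18·11=6138; k=2: 4320+0+15·16·11=6960 → min 6138 | M2..M4: k=2: 0+5280+18·16·30=13920; k=3: 3168+0+18·11·30=9108 → min 9108 | M3..M5: k=3: 0+8250+16·11·25=12650; k=4: 5280+0+16·30·25=17280 → min 12650.
Length 4: M1..M4: k=1: 0+9108+15·18·30=17208; k=2: 4320+5280+15·16·30=16800; k=3: 6138+0+15·11·30=11088 → min 11088 | M2..M5: k=2: 0+12650+18·16·25=19850; k=3: 3168+8250+18·11·25=16368; k=4: 9108+0+18·30·25=22608 → min 16368.
Length 5: M1..M5: k=1: 0+16368+15·18·25=23118; k=2: 4320+12650+15·16·25=22970; k=3: 6138+8250+15·11·25=18513; k=4: 11088+0+15·30·25=22338 → min 18513.
Optimal order: ((M1 (M2 M3)) (M4 M5)) with cost 18513.

18513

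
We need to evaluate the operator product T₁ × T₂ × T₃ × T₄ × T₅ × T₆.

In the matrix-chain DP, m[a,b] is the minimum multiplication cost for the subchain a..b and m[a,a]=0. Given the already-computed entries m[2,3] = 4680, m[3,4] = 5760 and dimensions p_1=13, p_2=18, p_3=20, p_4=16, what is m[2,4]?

m[2,4] = min over k∈[2,3] of m[2,k]+m[k+1,4]+p_{1}·p_k·p_{4}.
k=2: 0 + 5760 + 13·18·16 = 9504; k=3: 4680 + 0 + 13·20·16 = 8840.
Minimum: 8840 at k=3.

8840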